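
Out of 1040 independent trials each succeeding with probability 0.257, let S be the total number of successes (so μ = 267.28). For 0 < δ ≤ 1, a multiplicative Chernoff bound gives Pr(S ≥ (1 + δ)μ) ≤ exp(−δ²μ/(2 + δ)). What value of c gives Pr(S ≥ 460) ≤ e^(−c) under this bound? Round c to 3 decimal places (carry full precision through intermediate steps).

51.068

Write 460 = (1 + δ)μ, so δ = 460/267.28 − 1 = 0.7210416…
Then the exponent is δ²μ/(2 + δ) = (460 − μ)² / (μ·(2 + δ)) = 51.068362.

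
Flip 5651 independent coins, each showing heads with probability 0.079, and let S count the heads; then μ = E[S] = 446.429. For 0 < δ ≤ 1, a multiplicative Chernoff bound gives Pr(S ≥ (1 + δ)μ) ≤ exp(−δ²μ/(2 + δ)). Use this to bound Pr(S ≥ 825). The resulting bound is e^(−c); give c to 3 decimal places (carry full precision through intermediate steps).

Write 825 = (1 + δ)μ, so δ = 825/446.429 − 1 = 0.8479982…
Then the exponent is δ²μ/(2 + δ) = (825 − μ)² / (μ·(2 + δ)) = 112.720413.

112.720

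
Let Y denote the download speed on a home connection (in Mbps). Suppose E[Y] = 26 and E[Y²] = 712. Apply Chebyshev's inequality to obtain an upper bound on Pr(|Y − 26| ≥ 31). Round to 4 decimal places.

0.0375

Var(Y) = E[Y²] − (E[Y])² = 712 − 676 = 36.
Chebyshev's inequality: Pr(|Y − μ| ≥ t) ≤ Var(Y)/t² = 36/961 = 0.0375.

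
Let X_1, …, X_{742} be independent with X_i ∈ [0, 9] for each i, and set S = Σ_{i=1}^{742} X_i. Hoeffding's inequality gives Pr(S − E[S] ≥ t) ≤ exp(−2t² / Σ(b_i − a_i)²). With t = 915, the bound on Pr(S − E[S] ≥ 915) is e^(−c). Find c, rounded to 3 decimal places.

27.860

Σ(b_i − a_i)² = 742·(9)² = 60102.
c = 2t²/60102 = 2·915²/60102 = 27.8601.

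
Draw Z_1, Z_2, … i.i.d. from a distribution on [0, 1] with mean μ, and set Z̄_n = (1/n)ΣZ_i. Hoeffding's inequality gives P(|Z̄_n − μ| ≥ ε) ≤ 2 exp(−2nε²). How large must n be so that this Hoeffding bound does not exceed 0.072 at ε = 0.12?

Require 2·exp(−2nε²) ≤ 0.072, i.e. 2nε² ≥ ln(2/0.072) = 3.324236.
So n ≥ 3.324236 / (2·0.12²) = 115.425.
The smallest integer n is 116.

116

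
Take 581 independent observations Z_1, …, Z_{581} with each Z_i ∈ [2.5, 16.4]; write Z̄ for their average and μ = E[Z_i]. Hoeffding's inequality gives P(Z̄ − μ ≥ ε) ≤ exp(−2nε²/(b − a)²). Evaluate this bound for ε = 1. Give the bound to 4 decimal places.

Exponent: 2nε²/(b − a)² = 2·581·1² / 13.9² = 6.01418.
Bound = exp(−6.01418) = 0.00244.

0.0024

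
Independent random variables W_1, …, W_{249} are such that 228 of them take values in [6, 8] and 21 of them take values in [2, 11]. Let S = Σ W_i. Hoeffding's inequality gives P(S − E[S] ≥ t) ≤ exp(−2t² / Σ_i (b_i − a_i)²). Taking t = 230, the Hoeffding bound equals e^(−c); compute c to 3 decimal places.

Σ(b_i − a_i)² = 228·2² + 21·9² = 2613.
c = 2t² / 2613 = 2·230² / 2613 = 40.4899.

40.490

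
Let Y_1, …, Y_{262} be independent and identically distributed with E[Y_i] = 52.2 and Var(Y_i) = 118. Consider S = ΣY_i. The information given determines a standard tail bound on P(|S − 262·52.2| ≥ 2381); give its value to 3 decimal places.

0.005

With mean and variance of each term known, Chebyshev's inequality bounds the deviation of the sum (or sample mean).
Var(S) = n·Var(Y_i) = 262·118 = 30916.
Chebyshev: P(|S − 262·52.2| ≥ 2381) ≤ Var(S)/2381² = 30916/5669161 = 0.0055.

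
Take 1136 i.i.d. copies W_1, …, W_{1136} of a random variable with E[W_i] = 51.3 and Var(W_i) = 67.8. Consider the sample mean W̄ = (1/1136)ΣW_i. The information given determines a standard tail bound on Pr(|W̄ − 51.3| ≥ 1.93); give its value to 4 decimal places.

With mean and variance of each term known, Chebyshev's inequality bounds the deviation of the sum (or sample mean).
Var(W̄) = Var(W_i)/n = 67.8/1136 = 0.059683.
Chebyshev: Pr(|W̄ − 51.3| ≥ 1.93) ≤ Var(W̄)/(1.93)² = 67.8/(1136·1.93²) = 0.0160.

0.0160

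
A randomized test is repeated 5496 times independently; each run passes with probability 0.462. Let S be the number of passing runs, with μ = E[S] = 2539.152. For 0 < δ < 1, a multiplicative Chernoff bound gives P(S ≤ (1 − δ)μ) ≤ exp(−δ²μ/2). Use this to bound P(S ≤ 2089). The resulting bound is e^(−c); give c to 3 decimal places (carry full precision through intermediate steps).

39.902

Write 2089 = (1 − δ)μ, so δ = 1 − 2089/2539.152 = 0.1772844…
Then the exponent is δ²μ/2 = (μ − 2089)²/(2μ) = 39.902460.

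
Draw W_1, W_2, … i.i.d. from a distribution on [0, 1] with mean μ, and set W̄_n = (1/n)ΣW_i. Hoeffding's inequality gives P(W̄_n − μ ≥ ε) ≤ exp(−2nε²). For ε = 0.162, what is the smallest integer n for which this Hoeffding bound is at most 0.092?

Require exp(−2nε²) ≤ 0.092, i.e. 2nε² ≥ ln(1/0.092) = 2.385967.
So n ≥ 2.385967 / (2·0.162²) = 45.457.
The smallest integer n is 46.

46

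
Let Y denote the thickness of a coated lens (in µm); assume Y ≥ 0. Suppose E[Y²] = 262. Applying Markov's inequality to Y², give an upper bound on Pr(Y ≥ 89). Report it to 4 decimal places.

0.0331

Since Y ≥ 0, the event {Y ≥ 89} is the same as {Y² ≥ 7921}.
Markov's inequality applied to Y² gives Pr(Y² ≥ 7921) ≤ E[Y²]/7921 = 262/7921 = 0.0331.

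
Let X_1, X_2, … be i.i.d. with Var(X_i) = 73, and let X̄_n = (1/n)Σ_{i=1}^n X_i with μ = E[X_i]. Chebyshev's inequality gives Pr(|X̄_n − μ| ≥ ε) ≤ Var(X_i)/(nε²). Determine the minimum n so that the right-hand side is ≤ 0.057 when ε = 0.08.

200110

Require 73/(n·0.08²) ≤ 0.057, i.e. n ≥ 73/(0.057·0.08²) = 200109.649.
The smallest integer n is 200110.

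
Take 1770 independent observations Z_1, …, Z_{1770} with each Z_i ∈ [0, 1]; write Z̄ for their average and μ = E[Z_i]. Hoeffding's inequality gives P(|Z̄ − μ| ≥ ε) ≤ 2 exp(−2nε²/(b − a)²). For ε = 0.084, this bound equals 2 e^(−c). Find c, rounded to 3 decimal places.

24.978

c = 2nε²/(b − a)² = 2·1770·0.084² / 1² = 24.9782.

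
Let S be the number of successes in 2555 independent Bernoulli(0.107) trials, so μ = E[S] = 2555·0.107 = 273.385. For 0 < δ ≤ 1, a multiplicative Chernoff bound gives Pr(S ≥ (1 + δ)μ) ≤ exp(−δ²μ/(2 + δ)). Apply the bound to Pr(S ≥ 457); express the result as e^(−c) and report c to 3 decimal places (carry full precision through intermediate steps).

Write 457 = (1 + δ)μ, so δ = 457/273.385 − 1 = 0.6716352…
Then the exponent is δ²μ/(2 + δ) = (457 − μ)² / (μ·(2 + δ)) = 46.159858.

46.160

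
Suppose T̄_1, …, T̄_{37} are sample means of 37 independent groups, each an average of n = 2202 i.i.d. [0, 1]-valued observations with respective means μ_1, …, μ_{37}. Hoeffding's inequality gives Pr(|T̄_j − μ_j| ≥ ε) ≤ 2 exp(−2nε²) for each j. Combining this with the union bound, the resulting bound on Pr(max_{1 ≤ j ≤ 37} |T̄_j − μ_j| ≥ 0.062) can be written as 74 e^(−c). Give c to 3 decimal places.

16.929

Union bound over the 37 events: Pr(max_{1 ≤ j ≤ 37} |T̄_j − μ_j| ≥ 0.062) ≤ 37·2·exp(−2nε²) = 74 exp(−2·2202·0.062²).
So c = 2·2202·0.062² = 16.9290.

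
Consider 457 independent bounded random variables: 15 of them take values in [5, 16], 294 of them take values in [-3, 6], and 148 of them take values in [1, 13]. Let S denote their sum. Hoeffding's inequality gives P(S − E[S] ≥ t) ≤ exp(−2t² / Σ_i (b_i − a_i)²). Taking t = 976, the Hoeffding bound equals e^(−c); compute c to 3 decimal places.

40.586

Σ(b_i − a_i)² = 15·11² + 294·9² + 148·12² = 46941.
c = 2t² / 46941 = 2·976² / 46941 = 40.5861.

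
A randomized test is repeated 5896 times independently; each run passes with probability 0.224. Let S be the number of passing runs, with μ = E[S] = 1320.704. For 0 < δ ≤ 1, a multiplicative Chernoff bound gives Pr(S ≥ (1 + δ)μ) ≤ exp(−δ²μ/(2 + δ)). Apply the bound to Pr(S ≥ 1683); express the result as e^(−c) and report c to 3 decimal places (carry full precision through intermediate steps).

43.699

Write 1683 = (1 + δ)μ, so δ = 1683/1320.704 − 1 = 0.2743204…
Then the exponent is δ²μ/(2 + δ) = (1683 − μ)² / (μ·(2 + δ)) = 43.698844.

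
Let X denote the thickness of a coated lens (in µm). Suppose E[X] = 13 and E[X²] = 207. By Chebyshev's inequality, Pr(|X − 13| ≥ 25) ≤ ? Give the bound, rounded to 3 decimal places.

Var(X) = E[X²] − (E[X])² = 207 − 169 = 38.
Chebyshev's inequality: Pr(|X − μ| ≥ t) ≤ Var(X)/t² = 38/625 = 0.0608.

0.061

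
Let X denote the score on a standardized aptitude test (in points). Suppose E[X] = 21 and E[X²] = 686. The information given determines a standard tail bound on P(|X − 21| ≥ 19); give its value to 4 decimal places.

The first two moments determine the variance, so Chebyshev's inequality is the sharpest standard bound available.
Var(X) = E[X²] − (E[X])² = 686 − 441 = 245.
Chebyshev's inequality: P(|X − μ| ≥ t) ≤ Var(X)/t² = 245/361 = 0.6787.

0.6787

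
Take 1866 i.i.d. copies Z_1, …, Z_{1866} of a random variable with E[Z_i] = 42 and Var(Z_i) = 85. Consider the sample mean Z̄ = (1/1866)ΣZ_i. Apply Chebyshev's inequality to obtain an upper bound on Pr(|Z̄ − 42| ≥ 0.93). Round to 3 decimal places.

0.053

Var(Z̄) = Var(Z_i)/n = 85/1866 = 0.045552.
Chebyshev: Pr(|Z̄ − 42| ≥ 0.93) ≤ Var(Z̄)/(0.93)² = 85/(1866·0.93²) = 0.0527.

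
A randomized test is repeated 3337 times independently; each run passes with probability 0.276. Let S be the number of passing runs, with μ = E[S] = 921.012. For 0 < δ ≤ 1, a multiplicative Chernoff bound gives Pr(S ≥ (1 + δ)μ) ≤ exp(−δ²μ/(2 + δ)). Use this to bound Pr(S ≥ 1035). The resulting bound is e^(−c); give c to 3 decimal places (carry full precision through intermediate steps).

6.643

Write 1035 = (1 + δ)μ, so δ = 1035/921.012 − 1 = 0.1237639…
Then the exponent is δ²μ/(2 + δ) = (1035 − μ)² / (μ·(2 + δ)) = 6.642732.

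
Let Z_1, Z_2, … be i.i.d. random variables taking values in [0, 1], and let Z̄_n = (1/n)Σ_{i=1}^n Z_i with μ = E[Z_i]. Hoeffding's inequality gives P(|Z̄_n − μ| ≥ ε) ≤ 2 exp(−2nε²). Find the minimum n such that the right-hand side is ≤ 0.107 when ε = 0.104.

136

Require 2·exp(−2nε²) ≤ 0.107, i.e. 2nε² ≥ ln(2/0.107) = 2.928074.
So n ≥ 2.928074 / (2·0.104²) = 135.358.
The smallest integer n is 136.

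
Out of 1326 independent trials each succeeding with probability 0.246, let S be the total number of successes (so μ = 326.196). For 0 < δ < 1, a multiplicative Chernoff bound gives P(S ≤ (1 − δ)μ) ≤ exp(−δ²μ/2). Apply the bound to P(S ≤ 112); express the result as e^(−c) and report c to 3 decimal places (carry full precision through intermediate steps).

70.326

Write 112 = (1 − δ)μ, so δ = 1 − 112/326.196 = 0.6566482…
Then the exponent is δ²μ/2 = (μ − 112)²/(2μ) = 70.325704.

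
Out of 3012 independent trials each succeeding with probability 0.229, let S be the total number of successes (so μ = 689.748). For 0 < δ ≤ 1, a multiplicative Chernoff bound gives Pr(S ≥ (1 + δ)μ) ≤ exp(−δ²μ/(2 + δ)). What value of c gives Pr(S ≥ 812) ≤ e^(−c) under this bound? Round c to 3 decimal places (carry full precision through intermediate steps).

Write 812 = (1 + δ)μ, so δ = 812/689.748 − 1 = 0.1772415…
Then the exponent is δ²μ/(2 + δ) = (812 − μ)² / (μ·(2 + δ)) = 9.952103.

9.952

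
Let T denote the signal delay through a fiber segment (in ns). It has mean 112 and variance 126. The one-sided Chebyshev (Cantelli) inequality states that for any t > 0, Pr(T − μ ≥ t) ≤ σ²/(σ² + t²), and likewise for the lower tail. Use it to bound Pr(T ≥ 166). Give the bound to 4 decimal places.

0.0414

Here σ² = 126 and t = 54, so σ² + t² = 3042.
Cantelli's bound: 126/3042 = 0.0414.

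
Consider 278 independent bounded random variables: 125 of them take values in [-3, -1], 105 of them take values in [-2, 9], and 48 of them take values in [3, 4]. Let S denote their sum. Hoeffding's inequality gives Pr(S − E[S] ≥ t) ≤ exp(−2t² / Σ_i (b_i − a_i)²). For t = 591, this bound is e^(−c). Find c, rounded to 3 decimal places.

Σ(b_i − a_i)² = 125·2² + 105·11² + 48·1² = 13253.
c = 2t² / 13253 = 2·591² / 13253 = 52.7097.

52.710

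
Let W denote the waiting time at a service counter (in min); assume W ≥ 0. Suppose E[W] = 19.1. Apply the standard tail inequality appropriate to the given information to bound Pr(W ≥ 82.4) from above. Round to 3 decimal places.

Only the mean of a non-negative variable is known, so Markov's inequality is the applicable tail bound.
Markov's inequality: for a non-negative random variable, Pr(W ≥ a) ≤ E[W]/a.
Here E[W] = 19.1 and a = 82.4, so the bound is 19.1/82.4 = 0.2318.

0.232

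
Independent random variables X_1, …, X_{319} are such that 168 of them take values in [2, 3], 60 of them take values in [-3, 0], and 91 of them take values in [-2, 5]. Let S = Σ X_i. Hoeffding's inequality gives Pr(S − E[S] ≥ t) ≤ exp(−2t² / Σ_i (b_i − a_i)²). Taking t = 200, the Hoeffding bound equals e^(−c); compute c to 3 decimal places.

15.483

Σ(b_i − a_i)² = 168·1² + 60·3² + 91·7² = 5167.
c = 2t² / 5167 = 2·200² / 5167 = 15.4829.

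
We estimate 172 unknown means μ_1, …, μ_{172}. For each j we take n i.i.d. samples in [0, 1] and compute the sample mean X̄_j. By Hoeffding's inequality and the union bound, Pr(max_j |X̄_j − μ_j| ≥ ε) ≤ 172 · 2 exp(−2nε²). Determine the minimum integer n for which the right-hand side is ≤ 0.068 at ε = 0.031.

4438

Need 2·172·exp(−2nε²) ≤ 0.068, i.e. exp(−2nε²) ≤ 0.068/344.
So 2nε² ≥ ln(344/0.068) = 8.528889.
Hence n ≥ 8.528889/(2·0.031²) = 4437.507.
The smallest integer n is 4438.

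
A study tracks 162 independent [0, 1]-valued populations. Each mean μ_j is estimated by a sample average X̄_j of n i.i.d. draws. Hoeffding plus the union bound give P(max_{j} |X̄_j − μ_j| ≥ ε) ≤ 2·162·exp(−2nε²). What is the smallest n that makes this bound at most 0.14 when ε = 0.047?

1754

Need 2·162·exp(−2nε²) ≤ 0.14, i.e. exp(−2nε²) ≤ 0.14/324.
So 2nε² ≥ ln(324/0.14) = 7.746856.
Hence n ≥ 7.746856/(2·0.047²) = 1753.476.
The smallest integer n is 1754.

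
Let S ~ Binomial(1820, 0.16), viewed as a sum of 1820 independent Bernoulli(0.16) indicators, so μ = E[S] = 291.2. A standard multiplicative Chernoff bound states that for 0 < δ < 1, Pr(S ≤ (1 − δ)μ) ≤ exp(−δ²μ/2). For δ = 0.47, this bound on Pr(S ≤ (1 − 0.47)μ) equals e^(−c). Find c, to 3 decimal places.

c = δ²μ/2 = 0.47²·291.2/2 = 32.1630.

32.163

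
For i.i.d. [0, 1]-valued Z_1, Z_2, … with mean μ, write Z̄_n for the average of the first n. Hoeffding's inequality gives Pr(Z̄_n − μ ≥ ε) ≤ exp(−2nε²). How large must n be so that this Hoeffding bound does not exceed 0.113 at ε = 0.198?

Require exp(−2nε²) ≤ 0.113, i.e. 2nε² ≥ ln(1/0.113) = 2.180367.
So n ≥ 2.180367 / (2·0.198²) = 27.808.
The smallest integer n is 28.

28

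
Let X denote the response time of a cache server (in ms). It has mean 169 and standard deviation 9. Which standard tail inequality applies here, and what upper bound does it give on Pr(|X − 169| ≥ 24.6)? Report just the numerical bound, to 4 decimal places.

0.1338

Mean and variance are known, so Chebyshev's inequality applies.
Chebyshev: Pr(|X − μ| ≥ t) ≤ Var(X)/t².
Var(X) = σ² = 9² = 81.
Bound = 81 / 605.16 = 0.1338.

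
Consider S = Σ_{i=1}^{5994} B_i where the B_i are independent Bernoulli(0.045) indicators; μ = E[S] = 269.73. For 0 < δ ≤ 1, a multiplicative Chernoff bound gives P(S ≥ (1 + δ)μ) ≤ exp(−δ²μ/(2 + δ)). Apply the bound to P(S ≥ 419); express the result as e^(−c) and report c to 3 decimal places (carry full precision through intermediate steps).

Write 419 = (1 + δ)μ, so δ = 419/269.73 − 1 = 0.5534053…
Then the exponent is δ²μ/(2 + δ) = (419 − μ)² / (μ·(2 + δ)) = 32.351622.

32.352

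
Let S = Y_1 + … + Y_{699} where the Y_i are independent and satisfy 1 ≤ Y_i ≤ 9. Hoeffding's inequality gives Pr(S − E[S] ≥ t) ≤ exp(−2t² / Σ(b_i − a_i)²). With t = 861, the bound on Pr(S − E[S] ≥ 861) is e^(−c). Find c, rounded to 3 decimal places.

Σ(b_i − a_i)² = 699·(8)² = 44736.
c = 2t²/44736 = 2·861²/44736 = 33.1420.

33.142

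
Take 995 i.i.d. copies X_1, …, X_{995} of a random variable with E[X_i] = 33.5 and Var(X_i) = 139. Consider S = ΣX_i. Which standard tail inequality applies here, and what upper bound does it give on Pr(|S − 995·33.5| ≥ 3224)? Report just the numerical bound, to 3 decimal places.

0.013

With mean and variance of each term known, Chebyshev's inequality bounds the deviation of the sum (or sample mean).
Var(S) = n·Var(X_i) = 995·139 = 138305.
Chebyshev: Pr(|S − 995·33.5| ≥ 3224) ≤ Var(S)/3224² = 138305/10394176 = 0.0133.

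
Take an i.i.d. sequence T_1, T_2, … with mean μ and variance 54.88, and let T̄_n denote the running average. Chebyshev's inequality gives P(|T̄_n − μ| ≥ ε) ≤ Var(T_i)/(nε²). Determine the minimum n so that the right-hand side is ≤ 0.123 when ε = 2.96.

Require 54.88/(n·2.96²) ≤ 0.123, i.e. n ≥ 54.88/(0.123·2.96²) = 50.924.
The smallest integer n is 51.

51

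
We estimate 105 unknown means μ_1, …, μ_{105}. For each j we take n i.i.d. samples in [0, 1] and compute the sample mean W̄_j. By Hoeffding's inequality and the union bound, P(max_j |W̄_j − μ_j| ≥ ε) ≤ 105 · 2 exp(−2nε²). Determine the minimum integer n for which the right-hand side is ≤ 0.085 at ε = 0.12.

Need 2·105·exp(−2nε²) ≤ 0.085, i.e. exp(−2nε²) ≤ 0.085/210.
So 2nε² ≥ ln(210/0.085) = 7.812212.
Hence n ≥ 7.812212/(2·0.12²) = 271.257.
The smallest integer n is 272.

272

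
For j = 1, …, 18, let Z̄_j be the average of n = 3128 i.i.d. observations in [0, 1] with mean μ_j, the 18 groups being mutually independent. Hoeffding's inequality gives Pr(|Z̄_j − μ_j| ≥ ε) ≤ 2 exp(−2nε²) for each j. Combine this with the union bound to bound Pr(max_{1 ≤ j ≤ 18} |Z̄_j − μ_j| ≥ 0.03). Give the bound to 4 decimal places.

0.1291

Per-experiment Hoeffding bound: 2·exp(−2·3128·0.03²) = 2·exp(−5.63040) = 0.0071743.
Union bound over 18 events: 18·0.0071743 = 0.12914.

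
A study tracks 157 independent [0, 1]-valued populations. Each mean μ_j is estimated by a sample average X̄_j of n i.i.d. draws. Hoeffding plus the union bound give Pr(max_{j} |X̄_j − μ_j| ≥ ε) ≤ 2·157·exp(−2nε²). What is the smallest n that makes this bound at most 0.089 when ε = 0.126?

Need 2·157·exp(−2nε²) ≤ 0.089, i.e. exp(−2nε²) ≤ 0.089/314.
So 2nε² ≥ ln(314/0.089) = 8.168512.
Hence n ≥ 8.168512/(2·0.126²) = 257.260.
The smallest integer n is 258.

258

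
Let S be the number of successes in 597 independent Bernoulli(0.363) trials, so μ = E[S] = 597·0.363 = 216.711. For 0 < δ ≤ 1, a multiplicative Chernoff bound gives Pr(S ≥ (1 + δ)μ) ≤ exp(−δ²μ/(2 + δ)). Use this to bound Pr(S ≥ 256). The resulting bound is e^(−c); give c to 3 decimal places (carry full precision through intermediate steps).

Write 256 = (1 + δ)μ, so δ = 256/216.711 − 1 = 0.1812968…
Then the exponent is δ²μ/(2 + δ) = (256 − μ)² / (μ·(2 + δ)) = 3.265474.

3.265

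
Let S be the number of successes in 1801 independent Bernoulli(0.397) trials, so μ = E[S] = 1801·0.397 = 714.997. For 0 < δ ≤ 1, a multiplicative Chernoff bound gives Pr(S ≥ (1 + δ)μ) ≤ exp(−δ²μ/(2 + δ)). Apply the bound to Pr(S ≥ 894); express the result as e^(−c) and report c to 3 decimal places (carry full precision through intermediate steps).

19.914

Write 894 = (1 + δ)μ, so δ = 894/714.997 − 1 = 0.2503549…
Then the exponent is δ²μ/(2 + δ) = (894 − μ)² / (μ·(2 + δ)) = 19.914316.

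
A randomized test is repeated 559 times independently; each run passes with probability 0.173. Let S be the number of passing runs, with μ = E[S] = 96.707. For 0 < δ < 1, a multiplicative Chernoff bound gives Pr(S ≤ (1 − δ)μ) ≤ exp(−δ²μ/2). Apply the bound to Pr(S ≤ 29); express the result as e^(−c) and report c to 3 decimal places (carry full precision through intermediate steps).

Write 29 = (1 − δ)μ, so δ = 1 − 29/96.707 = 0.7001251…
Then the exponent is δ²μ/2 = (μ − 29)²/(2μ) = 23.701686.

23.702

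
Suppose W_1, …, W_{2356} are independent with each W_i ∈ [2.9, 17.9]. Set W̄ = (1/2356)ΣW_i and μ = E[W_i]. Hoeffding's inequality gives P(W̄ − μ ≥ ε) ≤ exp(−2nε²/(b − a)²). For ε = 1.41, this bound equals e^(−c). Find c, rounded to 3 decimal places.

c = 2nε²/(b − a)² = 2·2356·1.41² / 15² = 41.6352.

41.635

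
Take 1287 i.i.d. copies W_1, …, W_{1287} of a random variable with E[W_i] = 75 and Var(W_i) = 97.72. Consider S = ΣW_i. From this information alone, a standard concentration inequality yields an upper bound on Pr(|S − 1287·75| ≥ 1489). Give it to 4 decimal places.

0.0567

With mean and variance of each term known, Chebyshev's inequality bounds the deviation of the sum (or sample mean).
Var(S) = n·Var(W_i) = 1287·97.72 = 125765.64.
Chebyshev: Pr(|S − 1287·75| ≥ 1489) ≤ Var(S)/1489² = 125765.64/2217121 = 0.0567.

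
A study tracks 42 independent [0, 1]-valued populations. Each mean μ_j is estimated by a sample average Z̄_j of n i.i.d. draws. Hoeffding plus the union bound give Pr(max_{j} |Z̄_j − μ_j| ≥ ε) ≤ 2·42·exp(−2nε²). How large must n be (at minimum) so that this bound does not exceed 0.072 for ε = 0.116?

Need 2·42·exp(−2nε²) ≤ 0.072, i.e. exp(−2nε²) ≤ 0.072/84.
So 2nε² ≥ ln(84/0.072) = 7.061906.
Hence n ≥ 7.061906/(2·0.116²) = 262.407.
The smallest integer n is 263.

263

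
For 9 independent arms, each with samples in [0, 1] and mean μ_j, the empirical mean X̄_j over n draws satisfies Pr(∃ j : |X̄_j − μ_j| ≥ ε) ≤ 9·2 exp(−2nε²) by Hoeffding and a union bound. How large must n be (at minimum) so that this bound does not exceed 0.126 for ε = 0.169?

Need 2·9·exp(−2nε²) ≤ 0.126, i.e. exp(−2nε²) ≤ 0.126/18.
So 2nε² ≥ ln(18/0.126) = 4.961845.
Hence n ≥ 4.961845/(2·0.169²) = 86.864.
The smallest integer n is 87.

87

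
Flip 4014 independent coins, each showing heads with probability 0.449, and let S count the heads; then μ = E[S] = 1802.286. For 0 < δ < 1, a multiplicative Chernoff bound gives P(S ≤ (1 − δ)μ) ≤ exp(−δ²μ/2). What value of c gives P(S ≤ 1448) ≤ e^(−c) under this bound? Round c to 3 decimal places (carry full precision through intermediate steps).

Write 1448 = (1 − δ)μ, so δ = 1 − 1448/1802.286 = 0.1965759…
Then the exponent is δ²μ/2 = (μ − 1448)²/(2μ) = 34.822045.

34.822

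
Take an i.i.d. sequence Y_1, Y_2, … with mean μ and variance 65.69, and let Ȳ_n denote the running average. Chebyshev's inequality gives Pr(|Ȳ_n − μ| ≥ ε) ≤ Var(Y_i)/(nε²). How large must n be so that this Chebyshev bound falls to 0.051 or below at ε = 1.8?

398

Require 65.69/(n·1.8²) ≤ 0.051, i.e. n ≥ 65.69/(0.051·1.8²) = 397.543.
The smallest integer n is 398.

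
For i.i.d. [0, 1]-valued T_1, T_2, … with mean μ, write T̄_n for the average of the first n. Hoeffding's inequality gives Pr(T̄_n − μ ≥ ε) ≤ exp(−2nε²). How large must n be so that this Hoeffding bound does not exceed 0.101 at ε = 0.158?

Require exp(−2nε²) ≤ 0.101, i.e. 2nε² ≥ ln(1/0.101) = 2.292635.
So n ≥ 2.292635 / (2·0.158²) = 45.919.
The smallest integer n is 46.

46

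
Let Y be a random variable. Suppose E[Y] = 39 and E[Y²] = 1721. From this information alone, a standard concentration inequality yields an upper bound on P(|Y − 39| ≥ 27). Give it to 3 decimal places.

0.274

The first two moments determine the variance, so Chebyshev's inequality is the sharpest standard bound available.
Var(Y) = E[Y²] − (E[Y])² = 1721 − 1521 = 200.
Chebyshev's inequality: P(|Y − μ| ≥ t) ≤ Var(Y)/t² = 200/729 = 0.2743.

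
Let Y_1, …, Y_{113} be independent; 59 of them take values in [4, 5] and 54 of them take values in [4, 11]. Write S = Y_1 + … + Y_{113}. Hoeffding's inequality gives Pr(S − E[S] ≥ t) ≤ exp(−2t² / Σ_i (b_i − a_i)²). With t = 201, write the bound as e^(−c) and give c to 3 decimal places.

29.871

Σ(b_i − a_i)² = 59·1² + 54·7² = 2705.
c = 2t² / 2705 = 2·201² / 2705 = 29.8713.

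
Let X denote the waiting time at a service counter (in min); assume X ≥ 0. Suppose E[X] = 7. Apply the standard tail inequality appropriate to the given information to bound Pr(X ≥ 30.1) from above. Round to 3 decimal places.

Only the mean of a non-negative variable is known, so Markov's inequality is the applicable tail bound.
Markov's inequality: for a non-negative random variable, Pr(X ≥ a) ≤ E[X]/a.
Here E[X] = 7 and a = 30.1, so the bound is 7/30.1 = 0.2326.

0.233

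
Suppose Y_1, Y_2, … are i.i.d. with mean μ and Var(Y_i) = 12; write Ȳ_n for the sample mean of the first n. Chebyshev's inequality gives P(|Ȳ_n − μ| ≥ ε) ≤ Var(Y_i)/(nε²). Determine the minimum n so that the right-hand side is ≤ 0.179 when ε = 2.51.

Require 12/(n·2.51²) ≤ 0.179, i.e. n ≥ 12/(0.179·2.51²) = 10.641.
The smallest integer n is 11.

11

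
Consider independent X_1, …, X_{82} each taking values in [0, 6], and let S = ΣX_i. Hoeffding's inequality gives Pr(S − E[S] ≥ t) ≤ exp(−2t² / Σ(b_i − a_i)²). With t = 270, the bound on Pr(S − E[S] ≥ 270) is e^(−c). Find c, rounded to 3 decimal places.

Σ(b_i − a_i)² = 82·(6)² = 2952.
c = 2t²/2952 = 2·270²/2952 = 49.3902.

49.390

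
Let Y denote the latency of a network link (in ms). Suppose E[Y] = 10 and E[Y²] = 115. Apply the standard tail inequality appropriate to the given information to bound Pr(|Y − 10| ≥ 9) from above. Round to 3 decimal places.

0.185

The first two moments determine the variance, so Chebyshev's inequality is the sharpest standard bound available.
Var(Y) = E[Y²] − (E[Y])² = 115 − 100 = 15.
Chebyshev's inequality: Pr(|Y − μ| ≥ t) ≤ Var(Y)/t² = 15/81 = 0.1852.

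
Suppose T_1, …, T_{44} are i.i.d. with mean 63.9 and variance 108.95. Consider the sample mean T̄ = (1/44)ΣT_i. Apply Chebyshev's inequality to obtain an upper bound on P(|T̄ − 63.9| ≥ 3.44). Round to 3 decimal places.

Var(T̄) = Var(T_i)/n = 108.95/44 = 2.4761.
Chebyshev: P(|T̄ − 63.9| ≥ 3.44) ≤ Var(T̄)/(3.44)² = 108.95/(44·3.44²) = 0.2092.

0.209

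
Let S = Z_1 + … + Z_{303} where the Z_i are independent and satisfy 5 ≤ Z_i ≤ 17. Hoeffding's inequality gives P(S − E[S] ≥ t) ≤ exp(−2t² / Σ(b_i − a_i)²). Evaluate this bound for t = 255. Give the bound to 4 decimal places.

0.0508

Σ(b_i − a_i)² = 303·(12)² = 43632.
Exponent = 2·255²/43632 = 2.9806.
Bound = exp(−2.9806) = 0.05076.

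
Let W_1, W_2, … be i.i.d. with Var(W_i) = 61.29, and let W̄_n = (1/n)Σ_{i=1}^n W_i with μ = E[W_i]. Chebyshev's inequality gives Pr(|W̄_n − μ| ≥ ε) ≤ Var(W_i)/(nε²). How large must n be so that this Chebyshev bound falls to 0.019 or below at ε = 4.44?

164

Require 61.29/(n·4.44²) ≤ 0.019, i.e. n ≥ 61.29/(0.019·4.44²) = 163.633.
The smallest integer n is 164.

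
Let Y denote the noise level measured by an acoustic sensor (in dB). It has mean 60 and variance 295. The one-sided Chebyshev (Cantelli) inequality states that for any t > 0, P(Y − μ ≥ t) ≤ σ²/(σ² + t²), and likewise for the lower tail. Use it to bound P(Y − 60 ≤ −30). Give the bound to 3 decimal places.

Here σ² = 295 and t = 30, so σ² + t² = 1195.
Cantelli's bound: 295/1195 = 0.2469.

0.247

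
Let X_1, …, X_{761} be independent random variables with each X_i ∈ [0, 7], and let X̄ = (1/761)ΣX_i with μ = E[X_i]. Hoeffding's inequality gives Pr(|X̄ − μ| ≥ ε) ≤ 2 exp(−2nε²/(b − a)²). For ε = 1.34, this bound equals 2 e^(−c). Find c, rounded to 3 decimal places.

c = 2nε²/(b − a)² = 2·761·1.34² / 7² = 55.7735.

55.774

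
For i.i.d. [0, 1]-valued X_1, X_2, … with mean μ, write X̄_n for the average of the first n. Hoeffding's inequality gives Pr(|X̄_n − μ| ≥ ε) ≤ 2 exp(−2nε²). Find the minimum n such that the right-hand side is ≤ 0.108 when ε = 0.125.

94

Require 2·exp(−2nε²) ≤ 0.108, i.e. 2nε² ≥ ln(2/0.108) = 2.918771.
So n ≥ 2.918771 / (2·0.125²) = 93.401.
The smallest integer n is 94.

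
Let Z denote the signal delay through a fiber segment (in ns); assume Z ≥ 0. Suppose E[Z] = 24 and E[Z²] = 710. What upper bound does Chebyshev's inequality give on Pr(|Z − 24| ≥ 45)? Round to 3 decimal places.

Var(Z) = E[Z²] − (E[Z])² = 710 − 576 = 134.
Chebyshev's inequality: Pr(|Z − μ| ≥ t) ≤ Var(Z)/t² = 134/2025 = 0.0662.

0.066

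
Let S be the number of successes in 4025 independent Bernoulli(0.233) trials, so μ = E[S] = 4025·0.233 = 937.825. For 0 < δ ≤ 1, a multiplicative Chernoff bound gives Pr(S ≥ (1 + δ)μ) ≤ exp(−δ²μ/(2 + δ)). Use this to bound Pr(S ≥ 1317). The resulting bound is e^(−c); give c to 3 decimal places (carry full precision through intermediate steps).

63.763

Write 1317 = (1 + δ)μ, so δ = 1317/937.825 − 1 = 0.4043132…
Then the exponent is δ²μ/(2 + δ) = (1317 − μ)² / (μ·(2 + δ)) = 63.762678.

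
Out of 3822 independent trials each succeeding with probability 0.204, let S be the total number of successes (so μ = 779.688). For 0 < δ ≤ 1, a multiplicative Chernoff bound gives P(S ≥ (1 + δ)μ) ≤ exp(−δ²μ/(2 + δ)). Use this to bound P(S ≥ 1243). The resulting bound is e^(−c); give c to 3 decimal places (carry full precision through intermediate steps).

106.125

Write 1243 = (1 + δ)μ, so δ = 1243/779.688 − 1 = 0.5942274…
Then the exponent is δ²μ/(2 + δ) = (1243 − μ)² / (μ·(2 + δ)) = 106.125121.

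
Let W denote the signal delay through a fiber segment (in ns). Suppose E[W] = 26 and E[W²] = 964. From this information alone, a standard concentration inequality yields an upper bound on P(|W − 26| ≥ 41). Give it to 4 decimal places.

0.1713

The first two moments determine the variance, so Chebyshev's inequality is the sharpest standard bound available.
Var(W) = E[W²] − (E[W])² = 964 − 676 = 288.
Chebyshev's inequality: P(|W − μ| ≥ t) ≤ Var(W)/t² = 288/1681 = 0.1713.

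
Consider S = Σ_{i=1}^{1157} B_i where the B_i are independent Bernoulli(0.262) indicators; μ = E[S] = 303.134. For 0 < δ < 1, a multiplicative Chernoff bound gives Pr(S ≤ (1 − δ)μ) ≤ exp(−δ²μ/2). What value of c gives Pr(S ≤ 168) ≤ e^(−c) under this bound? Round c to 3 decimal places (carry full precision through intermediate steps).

Write 168 = (1 − δ)μ, so δ = 1 − 168/303.134 = 0.4457897…
Then the exponent is δ²μ/2 = (μ − 168)²/(2μ) = 30.120669.

30.121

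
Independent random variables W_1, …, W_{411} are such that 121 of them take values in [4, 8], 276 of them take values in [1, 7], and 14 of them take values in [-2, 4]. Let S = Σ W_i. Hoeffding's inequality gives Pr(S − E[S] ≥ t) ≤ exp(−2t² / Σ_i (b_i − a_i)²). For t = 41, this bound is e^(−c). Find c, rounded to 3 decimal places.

Σ(b_i − a_i)² = 121·4² + 276·6² + 14·6² = 12376.
c = 2t² / 12376 = 2·41² / 12376 = 0.2717.

0.272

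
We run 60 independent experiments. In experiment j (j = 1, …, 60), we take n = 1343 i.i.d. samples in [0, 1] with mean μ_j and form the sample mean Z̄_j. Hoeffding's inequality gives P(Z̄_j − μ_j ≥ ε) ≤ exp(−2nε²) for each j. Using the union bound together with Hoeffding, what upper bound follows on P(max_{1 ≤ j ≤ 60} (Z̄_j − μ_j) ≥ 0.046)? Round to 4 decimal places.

0.2041

Per-experiment Hoeffding bound: exp(−2·1343·0.046²) = exp(−5.68358) = 0.0034014.
Union bound over 60 events: 60·0.0034014 = 0.20408.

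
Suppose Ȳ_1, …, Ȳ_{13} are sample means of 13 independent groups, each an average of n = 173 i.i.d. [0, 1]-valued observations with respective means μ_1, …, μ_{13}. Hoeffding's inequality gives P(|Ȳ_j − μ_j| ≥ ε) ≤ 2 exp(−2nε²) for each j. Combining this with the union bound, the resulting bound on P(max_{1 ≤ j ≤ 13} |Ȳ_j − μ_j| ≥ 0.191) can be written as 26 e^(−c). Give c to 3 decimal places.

12.622

Union bound over the 13 events: P(max_{1 ≤ j ≤ 13} |Ȳ_j − μ_j| ≥ 0.191) ≤ 13·2·exp(−2nε²) = 26 exp(−2·173·0.191²).
So c = 2·173·0.191² = 12.6224.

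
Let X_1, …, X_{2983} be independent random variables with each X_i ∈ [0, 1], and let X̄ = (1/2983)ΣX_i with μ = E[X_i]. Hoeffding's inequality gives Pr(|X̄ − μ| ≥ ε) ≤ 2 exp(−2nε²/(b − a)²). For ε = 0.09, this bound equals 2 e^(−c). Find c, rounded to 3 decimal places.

48.325

c = 2nε²/(b − a)² = 2·2983·0.09² / 1² = 48.3246.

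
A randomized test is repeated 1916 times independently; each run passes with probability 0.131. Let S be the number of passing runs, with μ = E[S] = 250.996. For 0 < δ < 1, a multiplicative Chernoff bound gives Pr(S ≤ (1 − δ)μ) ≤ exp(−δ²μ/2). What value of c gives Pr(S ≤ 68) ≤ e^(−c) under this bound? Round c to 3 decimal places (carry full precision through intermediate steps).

66.709

Write 68 = (1 − δ)μ, so δ = 1 − 68/250.996 = 0.7290793…
Then the exponent is δ²μ/2 = (μ − 68)²/(2μ) = 66.709302.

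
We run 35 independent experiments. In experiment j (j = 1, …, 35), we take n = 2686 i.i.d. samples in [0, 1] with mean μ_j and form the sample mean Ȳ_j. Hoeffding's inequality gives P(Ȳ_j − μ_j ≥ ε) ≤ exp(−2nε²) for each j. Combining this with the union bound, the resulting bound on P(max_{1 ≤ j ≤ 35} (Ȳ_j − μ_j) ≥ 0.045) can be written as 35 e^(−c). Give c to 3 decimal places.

10.878

Union bound over the 35 events: P(max_{1 ≤ j ≤ 35} (Ȳ_j − μ_j) ≥ 0.045) ≤ 35·exp(−2nε²) = 35 exp(−2·2686·0.045²).
So c = 2·2686·0.045² = 10.8783.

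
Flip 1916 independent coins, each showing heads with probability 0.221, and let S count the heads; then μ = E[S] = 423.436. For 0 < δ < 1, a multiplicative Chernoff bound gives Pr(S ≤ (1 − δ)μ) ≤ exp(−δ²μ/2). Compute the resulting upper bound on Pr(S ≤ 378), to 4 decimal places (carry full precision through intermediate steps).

0.0874

Write 378 = (1 − δ)μ, so δ = 1 − 378/423.436 = 0.1073031…
Then the exponent is δ²μ/2 = (μ − 378)²/(2μ) = 2.437712.
Bound = exp(−2.437712) = 0.08736.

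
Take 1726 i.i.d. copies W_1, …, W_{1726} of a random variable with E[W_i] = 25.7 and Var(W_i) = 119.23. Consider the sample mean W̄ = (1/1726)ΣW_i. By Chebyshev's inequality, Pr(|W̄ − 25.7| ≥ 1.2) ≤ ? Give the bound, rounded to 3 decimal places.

0.048

Var(W̄) = Var(W_i)/n = 119.23/1726 = 0.069079.
Chebyshev: Pr(|W̄ − 25.7| ≥ 1.2) ≤ Var(W̄)/(1.2)² = 119.23/(1726·1.2²) = 0.0480.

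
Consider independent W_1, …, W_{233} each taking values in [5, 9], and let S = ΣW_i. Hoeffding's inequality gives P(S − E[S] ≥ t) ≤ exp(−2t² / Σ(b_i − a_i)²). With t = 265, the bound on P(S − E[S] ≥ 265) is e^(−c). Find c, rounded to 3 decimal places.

37.674

Σ(b_i − a_i)² = 233·(4)² = 3728.
c = 2t²/3728 = 2·265²/3728 = 37.6744.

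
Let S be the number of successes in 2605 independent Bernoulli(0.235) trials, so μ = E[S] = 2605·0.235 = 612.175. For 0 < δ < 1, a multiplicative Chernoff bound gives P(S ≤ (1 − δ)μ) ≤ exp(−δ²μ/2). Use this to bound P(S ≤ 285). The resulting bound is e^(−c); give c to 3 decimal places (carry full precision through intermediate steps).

87.429

Write 285 = (1 − δ)μ, so δ = 1 − 285/612.175 = 0.5344468…
Then the exponent is δ²μ/2 = (μ − 285)²/(2μ) = 87.428824.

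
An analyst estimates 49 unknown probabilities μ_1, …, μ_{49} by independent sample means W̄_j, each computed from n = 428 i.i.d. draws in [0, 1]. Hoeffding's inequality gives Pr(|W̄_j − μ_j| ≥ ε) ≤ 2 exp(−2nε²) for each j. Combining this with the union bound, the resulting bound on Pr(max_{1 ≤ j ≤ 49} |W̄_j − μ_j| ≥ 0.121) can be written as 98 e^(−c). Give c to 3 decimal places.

12.533

Union bound over the 49 events: Pr(max_{1 ≤ j ≤ 49} |W̄_j − μ_j| ≥ 0.121) ≤ 49·2·exp(−2nε²) = 98 exp(−2·428·0.121²).
So c = 2·428·0.121² = 12.5327.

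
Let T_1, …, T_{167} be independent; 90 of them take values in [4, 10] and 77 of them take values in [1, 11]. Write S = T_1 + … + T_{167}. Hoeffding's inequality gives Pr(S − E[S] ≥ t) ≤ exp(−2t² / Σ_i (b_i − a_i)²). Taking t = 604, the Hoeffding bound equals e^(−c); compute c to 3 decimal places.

66.694

Σ(b_i − a_i)² = 90·6² + 77·10² = 10940.
c = 2t² / 10940 = 2·604² / 10940 = 66.6940.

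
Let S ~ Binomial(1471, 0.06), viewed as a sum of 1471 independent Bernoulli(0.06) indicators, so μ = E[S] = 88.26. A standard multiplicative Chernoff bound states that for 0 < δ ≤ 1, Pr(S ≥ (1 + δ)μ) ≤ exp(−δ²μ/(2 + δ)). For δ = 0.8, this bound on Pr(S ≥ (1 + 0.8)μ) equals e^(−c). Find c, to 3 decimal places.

20.174

c = δ²μ/(2 + δ) = 0.8²·88.26/(2 + 0.8) = 20.1737.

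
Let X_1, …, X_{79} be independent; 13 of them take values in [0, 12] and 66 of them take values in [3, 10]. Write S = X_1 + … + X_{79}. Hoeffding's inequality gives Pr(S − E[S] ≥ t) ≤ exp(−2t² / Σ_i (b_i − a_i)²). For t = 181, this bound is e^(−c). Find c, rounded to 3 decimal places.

12.832

Σ(b_i − a_i)² = 13·12² + 66·7² = 5106.
c = 2t² / 5106 = 2·181² / 5106 = 12.8324.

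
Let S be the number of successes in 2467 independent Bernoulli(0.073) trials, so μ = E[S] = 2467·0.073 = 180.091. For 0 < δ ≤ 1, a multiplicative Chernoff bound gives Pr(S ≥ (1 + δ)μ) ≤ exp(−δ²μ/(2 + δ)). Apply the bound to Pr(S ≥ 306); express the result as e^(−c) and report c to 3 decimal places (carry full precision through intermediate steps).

32.613

Write 306 = (1 + δ)μ, so δ = 306/180.091 − 1 = 0.699141…
Then the exponent is δ²μ/(2 + δ) = (306 − μ)² / (μ·(2 + δ)) = 32.613392.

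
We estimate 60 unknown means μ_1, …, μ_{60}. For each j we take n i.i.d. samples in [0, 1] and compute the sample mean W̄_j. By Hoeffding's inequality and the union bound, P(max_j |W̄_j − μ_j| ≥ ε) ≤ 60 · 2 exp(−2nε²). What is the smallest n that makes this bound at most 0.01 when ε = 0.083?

682

Need 2·60·exp(−2nε²) ≤ 0.01, i.e. exp(−2nε²) ≤ 0.01/120.
So 2nε² ≥ ln(120/0.01) = 9.392662.
Hence n ≥ 9.392662/(2·0.083²) = 681.714.
The smallest integer n is 682.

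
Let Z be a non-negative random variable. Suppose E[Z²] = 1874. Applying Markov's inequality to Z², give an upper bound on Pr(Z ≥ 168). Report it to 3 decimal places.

Since Z ≥ 0, the event {Z ≥ 168} is the same as {Z² ≥ 28224}.
Markov's inequality applied to Z² gives Pr(Z² ≥ 28224) ≤ E[Z²]/28224 = 1874/28224 = 0.0664.

0.066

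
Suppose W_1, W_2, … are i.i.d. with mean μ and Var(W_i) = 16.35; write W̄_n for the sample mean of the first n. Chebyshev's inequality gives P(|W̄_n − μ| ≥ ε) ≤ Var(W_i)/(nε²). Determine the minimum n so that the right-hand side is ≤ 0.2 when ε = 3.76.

Require 16.35/(n·3.76²) ≤ 0.2, i.e. n ≥ 16.35/(0.2·3.76²) = 5.782.
The smallest integer n is 6.

6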